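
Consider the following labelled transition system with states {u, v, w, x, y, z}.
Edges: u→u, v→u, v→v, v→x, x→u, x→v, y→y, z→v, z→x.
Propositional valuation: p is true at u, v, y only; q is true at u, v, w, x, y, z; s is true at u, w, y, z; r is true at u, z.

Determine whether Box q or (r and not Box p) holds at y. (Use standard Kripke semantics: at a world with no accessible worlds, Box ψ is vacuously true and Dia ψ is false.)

Yes

At y: Box q is true, r and not Box p is false, so Box q or (r and not Box p) is true.
  At y: Box q requires q at every successor {y}.
    At y: q is true.
  So Box q is true at y.
  At y: r is false, not Box p is false, so r and not Box p is false.
    At y: Box p is true, so not Box p is false.
      At y: Box p requires p at every successor {y}.
        At y: p is true.
      So Box p is true at y.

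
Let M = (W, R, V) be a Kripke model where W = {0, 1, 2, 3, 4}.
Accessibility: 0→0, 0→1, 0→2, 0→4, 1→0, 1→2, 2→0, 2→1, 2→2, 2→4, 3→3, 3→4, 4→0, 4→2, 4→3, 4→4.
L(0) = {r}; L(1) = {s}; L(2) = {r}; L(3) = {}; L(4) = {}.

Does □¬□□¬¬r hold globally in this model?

Let φ = □¬□□¬¬r. Evaluate φ at each world:
  0 (successors {0, 1, 2, 4}): φ is true.
  1 (successors {0, 2}): φ is true.
  2 (successors {0, 1, 2, 4}): φ is true.
  3 (successors {3, 4}): φ is true.
  4 (successors {0, 2, 3, 4}): φ is true.
For instance, at 1:
  At 1: □¬□□¬¬r requires ¬□□¬¬r at every successor {0, 2}.
      At 0: □□¬¬r is false, so ¬□□¬¬r is true.
      At 2: □□¬¬r is false, so ¬□□¬¬r is true.
  So □¬□□¬¬r is true at 1.

Yes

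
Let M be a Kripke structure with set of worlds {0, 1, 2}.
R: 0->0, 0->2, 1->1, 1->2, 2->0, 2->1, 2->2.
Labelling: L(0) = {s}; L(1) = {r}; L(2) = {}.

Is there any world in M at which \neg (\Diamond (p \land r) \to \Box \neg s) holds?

Recall that \Box ψ holds at a world iff ψ holds at every accessible world, and \Diamond ψ holds iff ψ holds at some accessible world.
Let φ = \neg (\Diamond (p \land r) \to \Box \neg s). Evaluate φ at each world:
  0 (successors {0, 2}): φ is false.
  1 (successors {1, 2}): φ is false.
  2 (successors {0, 1, 2}): φ is false.
For instance, at 2:
  At 2: \Diamond (p \land r) \to \Box \neg s is true, so \neg (\Diamond (p \land r) \to \Box \neg s) is false.
    At 2: \Diamond (p \land r) is false, \Box \neg s is false, so \Diamond (p \land r) \to \Box \neg s is true.
      At 2: \Diamond (p \land r) requires p \land r at some successor in {0, 1, 2}.
        At 0: p \land r is false.
        At 1: p \land r is false.
        At 2: p \land r is false.
      So \Diamond (p \land r) is false at 2.
      At 2: \Box \neg s requires \neg s at every successor {0, 1, 2}.
        \neg s fails at 0, so \Box \neg s is false at 2.

No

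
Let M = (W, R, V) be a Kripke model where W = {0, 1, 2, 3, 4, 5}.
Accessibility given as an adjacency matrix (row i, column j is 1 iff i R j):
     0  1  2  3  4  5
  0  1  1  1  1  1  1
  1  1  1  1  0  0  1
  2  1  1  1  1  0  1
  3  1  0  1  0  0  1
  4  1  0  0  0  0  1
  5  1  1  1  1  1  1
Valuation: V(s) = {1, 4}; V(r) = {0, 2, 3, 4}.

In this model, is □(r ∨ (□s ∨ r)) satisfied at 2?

No

At 2: □(r ∨ (□s ∨ r)) requires r ∨ (□s ∨ r) at every successor {0, 1, 2, 3, 5}.
  r ∨ (□s ∨ r) fails at 1, so □(r ∨ (□s ∨ r)) is false at 2.
    At 1: r is false, □s ∨ r is false, so r ∨ (□s ∨ r) is false.
      At 1: □s is false, r is false, so □s ∨ r is false.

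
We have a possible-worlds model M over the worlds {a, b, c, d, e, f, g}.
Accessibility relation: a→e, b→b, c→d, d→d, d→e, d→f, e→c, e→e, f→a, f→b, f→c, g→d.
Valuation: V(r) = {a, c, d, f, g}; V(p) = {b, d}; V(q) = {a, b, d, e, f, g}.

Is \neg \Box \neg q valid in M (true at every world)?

Yes

Let φ = \neg \Box \neg q. Evaluate φ at each world:
  a (successors {e}): φ is true.
  b (successors {b}): φ is true.
  c (successors {d}): φ is true.
  d (successors {d, e, f}): φ is true.
  e (successors {c, e}): φ is true.
  f (successors {a, b, c}): φ is true.
  g (successors {d}): φ is true.
For instance, at f:
  At f: \Box \neg q is false, so \neg \Box \neg q is true.
    At f: \Box \neg q requires \neg q at every successor {a, b, c}.
      \neg q fails at a, so \Box \neg q is false at f.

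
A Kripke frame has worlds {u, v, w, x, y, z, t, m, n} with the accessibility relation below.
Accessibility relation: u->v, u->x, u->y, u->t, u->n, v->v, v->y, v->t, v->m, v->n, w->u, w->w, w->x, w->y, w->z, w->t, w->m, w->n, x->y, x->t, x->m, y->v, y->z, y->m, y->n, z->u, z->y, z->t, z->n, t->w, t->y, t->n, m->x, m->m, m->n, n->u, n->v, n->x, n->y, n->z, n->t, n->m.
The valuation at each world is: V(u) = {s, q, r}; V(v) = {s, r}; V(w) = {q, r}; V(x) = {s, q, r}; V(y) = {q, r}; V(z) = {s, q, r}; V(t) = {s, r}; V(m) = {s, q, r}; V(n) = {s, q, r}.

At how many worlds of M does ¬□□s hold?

Recall that □ψ holds at a world iff ψ holds at every accessible world, and ◇ψ holds iff ψ holds at some accessible world.
Let φ = ¬□□s. Evaluate φ at each world:
  u (successors {v, x, y, t, n}): φ is true.
  v (successors {v, y, t, m, n}): φ is true.
  w (successors {u, w, x, y, z, t, m, n}): φ is true.
  x (successors {y, t, m}): φ is true.
  y (successors {v, z, m, n}): φ is true.
  z (successors {u, y, t, n}): φ is true.
  t (successors {w, y, n}): φ is true.
  m (successors {x, m, n}): φ is true.
  n (successors {u, v, x, y, z, t, m}): φ is true.
For instance, at v:
  At v: □□s is false, so ¬□□s is true.
    At v: □□s requires □s at every successor {v, y, t, m, n}.
      □s fails at v, so □□s is false at v.
Satisfying worlds: {u, v, w, x, y, z, t, m, n}

9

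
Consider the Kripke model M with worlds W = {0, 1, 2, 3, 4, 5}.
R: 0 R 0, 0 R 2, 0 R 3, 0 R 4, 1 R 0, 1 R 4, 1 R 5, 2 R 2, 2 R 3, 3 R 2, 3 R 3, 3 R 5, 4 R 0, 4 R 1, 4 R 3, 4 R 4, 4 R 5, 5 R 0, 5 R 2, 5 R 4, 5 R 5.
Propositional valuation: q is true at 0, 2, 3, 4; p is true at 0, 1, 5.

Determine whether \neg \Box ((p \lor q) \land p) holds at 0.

At 0: \Box ((p \lor q) \land p) is false, so \neg \Box ((p \lor q) \land p) is true.
  At 0: \Box ((p \lor q) \land p) requires (p \lor q) \land p at every successor {0, 2, 3, 4}.
    (p \lor q) \land p fails at 2, so \Box ((p \lor q) \land p) is false at 0.

Yes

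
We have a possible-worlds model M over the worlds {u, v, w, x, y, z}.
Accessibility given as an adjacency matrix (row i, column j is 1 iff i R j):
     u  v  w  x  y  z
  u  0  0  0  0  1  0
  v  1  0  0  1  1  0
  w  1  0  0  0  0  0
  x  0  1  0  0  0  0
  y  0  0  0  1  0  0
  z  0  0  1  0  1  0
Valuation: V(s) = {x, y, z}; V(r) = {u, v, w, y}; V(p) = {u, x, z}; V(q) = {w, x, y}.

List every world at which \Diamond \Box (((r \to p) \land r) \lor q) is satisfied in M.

u, v, w, x, z

Recall that \Box ψ holds at a world iff ψ holds at every accessible world, and \Diamond ψ holds iff ψ holds at some accessible world.
Let φ = \Diamond \Box (((r \to p) \land r) \lor q). Evaluate φ at each world:
  u (successors {y}): φ is true.
  v (successors {u, x, y}): φ is true.
  w (successors {u}): φ is true.
  x (successors {v}): φ is true.
  y (successors {x}): φ is false.
  z (successors {w, y}): φ is true.
For instance, at w:
  At w: \Diamond \Box (((r \to p) \land r) \lor q) requires \Box (((r \to p) \land r) \lor q) at some successor in {u}.
    \Box (((r \to p) \land r) \lor q) holds at u, so \Diamond \Box (((r \to p) \land r) \lor q) is true at w.
      At u: \Box (((r \to p) \land r) \lor q) requires ((r \to p) \land r) \lor q at every successor {y}.
        At y: ((r \to p) \land r) \lor q is true.
      So \Box (((r \to p) \land r) \lor q) is true at u.
Satisfying worlds: {u, v, w, x, z}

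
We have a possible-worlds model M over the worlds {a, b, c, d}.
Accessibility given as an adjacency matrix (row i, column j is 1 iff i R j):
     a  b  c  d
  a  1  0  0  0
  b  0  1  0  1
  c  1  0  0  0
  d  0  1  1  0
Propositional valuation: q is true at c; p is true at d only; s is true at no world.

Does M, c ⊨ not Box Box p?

Yes

At c: Box Box p is false, so not Box Box p is true.
  At c: Box Box p requires Box p at every successor {a}.
    Box p fails at a, so Box Box p is false at c.
      At a: Box p requires p at every successor {a}.
        p fails at a, so Box p is false at a.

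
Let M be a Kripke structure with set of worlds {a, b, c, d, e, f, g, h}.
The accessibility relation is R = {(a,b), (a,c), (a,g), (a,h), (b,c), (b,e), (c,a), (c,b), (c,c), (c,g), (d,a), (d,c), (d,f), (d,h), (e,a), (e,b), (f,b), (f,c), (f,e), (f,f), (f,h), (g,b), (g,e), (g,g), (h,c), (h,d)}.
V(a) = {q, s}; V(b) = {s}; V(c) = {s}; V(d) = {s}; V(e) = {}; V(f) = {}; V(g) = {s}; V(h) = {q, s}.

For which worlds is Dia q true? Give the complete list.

Let φ = Dia q. Evaluate φ at each world:
  a (successors {b, c, g, h}): φ is true.
  b (successors {c, e}): φ is false.
  c (successors {a, b, c, g}): φ is true.
  d (successors {a, c, f, h}): φ is true.
  e (successors {a, b}): φ is true.
  f (successors {b, c, e, f, h}): φ is true.
  g (successors {b, e, g}): φ is false.
  h (successors {c, d}): φ is false.
For instance, at a:
  At a: Dia q requires q at some successor in {b, c, g, h}.
    q holds at h, so Dia q is true at a.
Satisfying worlds: {a, c, d, e, f}

a, c, d, e, f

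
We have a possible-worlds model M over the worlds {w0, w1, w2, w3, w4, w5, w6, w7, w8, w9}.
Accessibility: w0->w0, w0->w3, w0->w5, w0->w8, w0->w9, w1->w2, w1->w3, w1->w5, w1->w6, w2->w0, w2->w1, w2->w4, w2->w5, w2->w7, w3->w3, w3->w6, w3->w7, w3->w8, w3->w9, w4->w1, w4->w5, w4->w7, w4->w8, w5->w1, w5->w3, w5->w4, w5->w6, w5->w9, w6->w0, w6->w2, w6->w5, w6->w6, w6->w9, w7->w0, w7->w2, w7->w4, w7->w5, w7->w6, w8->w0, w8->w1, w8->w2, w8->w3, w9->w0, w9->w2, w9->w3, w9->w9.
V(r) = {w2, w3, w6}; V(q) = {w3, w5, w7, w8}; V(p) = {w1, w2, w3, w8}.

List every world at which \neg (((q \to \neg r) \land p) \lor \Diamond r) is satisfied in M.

Let φ = \neg (((q \to \neg r) \land p) \lor \Diamond r). Evaluate φ at each world:
  w0 (successors {w0, w3, w5, w8, w9}): φ is false.
  w1 (successors {w2, w3, w5, w6}): φ is false.
  w2 (successors {w0, w1, w4, w5, w7}): φ is false.
  w3 (successors {w3, w6, w7, w8, w9}): φ is false.
  w4 (successors {w1, w5, w7, w8}): φ is true.
  w5 (successors {w1, w3, w4, w6, w9}): φ is false.
  w6 (successors {w0, w2, w5, w6, w9}): φ is false.
  w7 (successors {w0, w2, w4, w5, w6}): φ is false.
  w8 (successors {w0, w1, w2, w3}): φ is false.
  w9 (successors {w0, w2, w3, w9}): φ is false.
For instance, at w4:
  At w4: ((q \to \neg r) \land p) \lor \Diamond r is false, so \neg (((q \to \neg r) \land p) \lor \Diamond r) is true.
    At w4: (q \to \neg r) \land p is false, \Diamond r is false, so ((q \to \neg r) \land p) \lor \Diamond r is false.
      At w4: \Diamond r requires r at some successor in {w1, w5, w7, w8}.
        At w1: r is false.
        At w5: r is false.
        At w7: r is false.
        At w8: r is false.
      So \Diamond r is false at w4.
Satisfying worlds: {w4}

w4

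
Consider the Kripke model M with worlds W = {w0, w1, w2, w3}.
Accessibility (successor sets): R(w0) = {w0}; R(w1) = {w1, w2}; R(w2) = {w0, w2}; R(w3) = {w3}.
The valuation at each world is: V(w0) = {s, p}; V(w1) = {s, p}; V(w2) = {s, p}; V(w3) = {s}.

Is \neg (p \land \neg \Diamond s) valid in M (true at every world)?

Yes

Let φ = \neg (p \land \neg \Diamond s). Evaluate φ at each world:
  w0 (successors {w0}): φ is true.
  w1 (successors {w1, w2}): φ is true.
  w2 (successors {w0, w2}): φ is true.
  w3 (successors {w3}): φ is true.
For instance, at w0:
  At w0: p \land \neg \Diamond s is false, so \neg (p \land \neg \Diamond s) is true.
    At w0: p is true, \neg \Diamond s is false, so p \land \neg \Diamond s is false.
      At w0: \Diamond s is true, so \neg \Diamond s is false.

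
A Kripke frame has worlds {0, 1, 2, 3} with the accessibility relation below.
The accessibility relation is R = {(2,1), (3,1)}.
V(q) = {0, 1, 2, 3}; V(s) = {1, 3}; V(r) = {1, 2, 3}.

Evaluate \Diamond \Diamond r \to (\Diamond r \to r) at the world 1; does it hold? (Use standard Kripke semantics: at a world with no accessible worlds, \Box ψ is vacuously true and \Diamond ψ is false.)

At 1: \Diamond \Diamond r is false, \Diamond r \to r is true, so \Diamond \Diamond r \to (\Diamond r \to r) is true.
  At 1: no accessible worlds, so \Diamond \Diamond r is false.
  At 1: \Diamond r is false, r is true, so \Diamond r \to r is true.
    At 1: no accessible worlds, so \Diamond r is false.

Yes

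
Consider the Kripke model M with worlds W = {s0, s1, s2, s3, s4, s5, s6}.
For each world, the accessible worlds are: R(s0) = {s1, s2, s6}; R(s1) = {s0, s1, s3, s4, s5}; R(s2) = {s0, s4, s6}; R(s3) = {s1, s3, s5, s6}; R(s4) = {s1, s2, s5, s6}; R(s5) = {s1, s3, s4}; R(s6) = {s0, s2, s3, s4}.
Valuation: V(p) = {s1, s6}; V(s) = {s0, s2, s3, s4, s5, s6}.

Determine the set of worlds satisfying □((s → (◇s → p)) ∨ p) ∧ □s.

none

Let φ = □((s → (◇s → p)) ∨ p) ∧ □s. Evaluate φ at each world:
  s0 (successors {s1, s2, s6}): φ is false.
  s1 (successors {s0, s1, s3, s4, s5}): φ is false.
  s2 (successors {s0, s4, s6}): φ is false.
  s3 (successors {s1, s3, s5, s6}): φ is false.
  s4 (successors {s1, s2, s5, s6}): φ is false.
  s5 (successors {s1, s3, s4}): φ is false.
  s6 (successors {s0, s2, s3, s4}): φ is false.
For instance, at s0:
  At s0: □((s → (◇s → p)) ∨ p) is false, □s is false, so □((s → (◇s → p)) ∨ p) ∧ □s is false.
    At s0: □((s → (◇s → p)) ∨ p) requires (s → (◇s → p)) ∨ p at every successor {s1, s2, s6}.
      (s → (◇s → p)) ∨ p fails at s2, so □((s → (◇s → p)) ∨ p) is false at s0.
    At s0: □s requires s at every successor {s1, s2, s6}.
      s fails at s1, so □s is false at s0.
Satisfying worlds: none.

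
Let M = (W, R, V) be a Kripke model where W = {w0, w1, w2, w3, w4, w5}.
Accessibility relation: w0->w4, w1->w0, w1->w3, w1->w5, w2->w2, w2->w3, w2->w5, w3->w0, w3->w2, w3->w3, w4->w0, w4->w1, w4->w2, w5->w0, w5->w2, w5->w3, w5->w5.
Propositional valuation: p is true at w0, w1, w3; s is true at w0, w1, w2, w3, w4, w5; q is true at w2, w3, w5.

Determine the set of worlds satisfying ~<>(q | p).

w0

Let φ = ~<>(q | p). Evaluate φ at each world:
  w0 (successors {w4}): φ is true.
  w1 (successors {w0, w3, w5}): φ is false.
  w2 (successors {w2, w3, w5}): φ is false.
  w3 (successors {w0, w2, w3}): φ is false.
  w4 (successors {w0, w1, w2}): φ is false.
  w5 (successors {w0, w2, w3, w5}): φ is false.
For instance, at w2:
  At w2: <>(q | p) is true, so ~<>(q | p) is false.
    At w2: <>(q | p) requires q | p at some successor in {w2, w3, w5}.
      q | p holds at w2, so <>(q | p) is true at w2.
Satisfying worlds: {w0}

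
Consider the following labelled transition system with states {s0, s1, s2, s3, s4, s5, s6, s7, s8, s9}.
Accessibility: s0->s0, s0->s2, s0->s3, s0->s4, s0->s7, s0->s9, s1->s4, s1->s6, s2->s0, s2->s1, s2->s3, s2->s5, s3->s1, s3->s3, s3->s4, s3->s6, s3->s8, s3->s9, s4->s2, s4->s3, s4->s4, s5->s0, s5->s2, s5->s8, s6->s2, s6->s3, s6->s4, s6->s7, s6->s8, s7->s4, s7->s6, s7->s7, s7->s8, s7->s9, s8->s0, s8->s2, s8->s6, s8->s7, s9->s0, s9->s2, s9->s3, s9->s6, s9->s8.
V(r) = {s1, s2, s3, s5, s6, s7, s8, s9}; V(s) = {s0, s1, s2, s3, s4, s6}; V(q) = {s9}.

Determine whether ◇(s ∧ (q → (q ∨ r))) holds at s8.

Yes

Recall that ◇ψ holds at a world iff ψ holds at some accessible world.
At s8: ◇(s ∧ (q → (q ∨ r))) requires s ∧ (q → (q ∨ r)) at some successor in {s0, s2, s6, s7}.
  s ∧ (q → (q ∨ r)) holds at s0, so ◇(s ∧ (q → (q ∨ r))) is true at s8.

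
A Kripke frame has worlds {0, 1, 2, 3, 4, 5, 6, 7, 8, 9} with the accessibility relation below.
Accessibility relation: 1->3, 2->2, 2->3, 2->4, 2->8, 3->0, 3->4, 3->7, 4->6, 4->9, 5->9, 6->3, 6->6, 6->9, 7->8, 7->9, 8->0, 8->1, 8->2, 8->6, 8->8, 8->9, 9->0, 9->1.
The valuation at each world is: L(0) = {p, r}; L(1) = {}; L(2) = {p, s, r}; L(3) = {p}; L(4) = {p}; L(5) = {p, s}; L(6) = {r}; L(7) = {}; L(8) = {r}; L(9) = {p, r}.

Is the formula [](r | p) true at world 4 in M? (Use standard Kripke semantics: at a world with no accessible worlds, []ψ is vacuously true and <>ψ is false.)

At 4: [](r | p) requires r | p at every successor {6, 9}.
  At 6: r | p is true.
  At 9: r | p is true.
So [](r | p) is true at 4.

Yes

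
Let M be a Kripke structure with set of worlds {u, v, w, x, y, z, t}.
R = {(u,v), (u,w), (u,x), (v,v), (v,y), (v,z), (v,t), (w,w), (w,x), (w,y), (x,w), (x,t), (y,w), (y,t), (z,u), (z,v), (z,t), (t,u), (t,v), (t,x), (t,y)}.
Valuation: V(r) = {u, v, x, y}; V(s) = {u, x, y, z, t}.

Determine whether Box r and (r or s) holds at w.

No

At w: Box r is false, r or s is false, so Box r and (r or s) is false.
  At w: Box r requires r at every successor {w, x, y}.
    r fails at w, so Box r is false at w.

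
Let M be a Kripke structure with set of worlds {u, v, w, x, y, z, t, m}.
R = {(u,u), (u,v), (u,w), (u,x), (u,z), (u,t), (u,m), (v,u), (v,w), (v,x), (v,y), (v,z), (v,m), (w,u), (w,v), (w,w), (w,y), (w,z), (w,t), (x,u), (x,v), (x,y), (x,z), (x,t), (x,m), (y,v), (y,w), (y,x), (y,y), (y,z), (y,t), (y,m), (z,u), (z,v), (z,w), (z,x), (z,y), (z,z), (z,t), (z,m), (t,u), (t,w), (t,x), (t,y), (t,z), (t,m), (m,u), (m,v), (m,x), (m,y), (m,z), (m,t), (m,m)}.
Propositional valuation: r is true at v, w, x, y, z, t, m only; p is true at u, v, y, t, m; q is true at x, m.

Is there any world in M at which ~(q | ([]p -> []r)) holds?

No

Recall that []ψ holds at a world iff ψ holds at every accessible world, and <>ψ holds iff ψ holds at some accessible world.
Let φ = ~(q | ([]p -> []r)). Evaluate φ at each world:
  u (successors {u, v, w, x, z, t, m}): φ is false.
  v (successors {u, w, x, y, z, m}): φ is false.
  w (successors {u, v, w, y, z, t}): φ is false.
  x (successors {u, v, y, z, t, m}): φ is false.
  y (successors {v, w, x, y, z, t, m}): φ is false.
  z (successors {u, v, w, x, y, z, t, m}): φ is false.
  t (successors {u, w, x, y, z, m}): φ is false.
  m (successors {u, v, x, y, z, t, m}): φ is false.
For instance, at z:
  At z: q | ([]p -> []r) is true, so ~(q | ([]p -> []r)) is false.
    At z: q is false, []p -> []r is true, so q | ([]p -> []r) is true.
      At z: []p is false, []r is false, so []p -> []r is true.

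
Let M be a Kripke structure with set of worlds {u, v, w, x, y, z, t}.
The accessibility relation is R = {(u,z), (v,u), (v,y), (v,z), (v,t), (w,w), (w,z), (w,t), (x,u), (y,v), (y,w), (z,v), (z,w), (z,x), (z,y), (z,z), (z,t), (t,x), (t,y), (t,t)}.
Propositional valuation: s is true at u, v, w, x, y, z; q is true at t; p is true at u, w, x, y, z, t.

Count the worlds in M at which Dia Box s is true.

4

Recall that Box ψ holds at a world iff ψ holds at every accessible world, and Dia ψ holds iff ψ holds at some accessible world.
Let φ = Dia Box s. Evaluate φ at each world:
  u (successors {z}): φ is false.
  v (successors {u, y, z, t}): φ is true.
  w (successors {w, z, t}): φ is false.
  x (successors {u}): φ is true.
  y (successors {v, w}): φ is false.
  z (successors {v, w, x, y, z, t}): φ is true.
  t (successors {x, y, t}): φ is true.
For instance, at v:
  At v: Dia Box s requires Box s at some successor in {u, y, z, t}.
    Box s holds at u, so Dia Box s is true at v.
      At u: Box s requires s at every successor {z}.
        At z: s is true.
      So Box s is true at u.
Satisfying worlds: {v, x, z, t}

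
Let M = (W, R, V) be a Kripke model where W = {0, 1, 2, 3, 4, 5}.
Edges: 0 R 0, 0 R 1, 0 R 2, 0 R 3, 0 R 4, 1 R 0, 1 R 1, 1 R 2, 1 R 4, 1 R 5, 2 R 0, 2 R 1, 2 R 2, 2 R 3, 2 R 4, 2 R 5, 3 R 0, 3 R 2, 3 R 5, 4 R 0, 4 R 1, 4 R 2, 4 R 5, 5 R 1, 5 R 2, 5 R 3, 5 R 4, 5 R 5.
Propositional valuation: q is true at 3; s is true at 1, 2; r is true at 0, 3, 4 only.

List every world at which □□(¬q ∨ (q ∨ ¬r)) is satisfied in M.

0, 1, 2, 3, 4, 5

Recall that □ψ holds at a world iff ψ holds at every accessible world, and ◇ψ holds iff ψ holds at some accessible world.
Let φ = □□(¬q ∨ (q ∨ ¬r)). Evaluate φ at each world:
  0 (successors {0, 1, 2, 3, 4}): φ is true.
  1 (successors {0, 1, 2, 4, 5}): φ is true.
  2 (successors {0, 1, 2, 3, 4, 5}): φ is true.
  3 (successors {0, 2, 5}): φ is true.
  4 (successors {0, 1, 2, 5}): φ is true.
  5 (successors {1, 2, 3, 4, 5}): φ is true.
For instance, at 2:
  At 2: □□(¬q ∨ (q ∨ ¬r)) requires □(¬q ∨ (q ∨ ¬r)) at every successor {0, 1, 2, 3, 4, 5}.
    At 0: □(¬q ∨ (q ∨ ¬r)) is true.
    At 1: □(¬q ∨ (q ∨ ¬r)) is true.
    At 2: □(¬q ∨ (q ∨ ¬r)) is true.
    At 3: □(¬q ∨ (q ∨ ¬r)) is true.
    At 4: □(¬q ∨ (q ∨ ¬r)) is true.
    At 5: □(¬q ∨ (q ∨ ¬r)) is true.
  So □□(¬q ∨ (q ∨ ¬r)) is true at 2.
Satisfying worlds: {0, 1, 2, 3, 4, 5}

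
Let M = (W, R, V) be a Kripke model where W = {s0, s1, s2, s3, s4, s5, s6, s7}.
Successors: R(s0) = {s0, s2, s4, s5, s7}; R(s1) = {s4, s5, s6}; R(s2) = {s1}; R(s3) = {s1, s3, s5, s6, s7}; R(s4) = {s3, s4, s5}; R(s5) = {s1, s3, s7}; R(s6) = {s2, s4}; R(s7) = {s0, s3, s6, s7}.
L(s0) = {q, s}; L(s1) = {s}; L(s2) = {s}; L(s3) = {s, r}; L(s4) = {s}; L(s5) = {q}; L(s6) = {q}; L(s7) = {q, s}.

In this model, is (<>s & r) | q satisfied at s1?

No

Recall that <>ψ holds at a world iff ψ holds at some accessible world.
At s1: <>s & r is false, q is false, so (<>s & r) | q is false.
  At s1: <>s is true, r is false, so <>s & r is false.
    At s1: <>s requires s at some successor in {s4, s5, s6}.
      s holds at s4, so <>s is true at s1.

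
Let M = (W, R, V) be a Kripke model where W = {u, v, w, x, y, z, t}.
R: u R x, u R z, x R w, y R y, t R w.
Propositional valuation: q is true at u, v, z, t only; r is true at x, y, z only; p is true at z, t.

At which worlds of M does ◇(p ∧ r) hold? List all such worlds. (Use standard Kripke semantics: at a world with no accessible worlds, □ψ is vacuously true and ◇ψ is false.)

u

Let φ = ◇(p ∧ r). Evaluate φ at each world:
  u (successors {x, z}): φ is true.
  v (successors ∅): φ is false.
  w (successors ∅): φ is false.
  x (successors {w}): φ is false.
  y (successors {y}): φ is false.
  z (successors ∅): φ is false.
  t (successors {w}): φ is false.
For instance, at t:
  At t: ◇(p ∧ r) requires p ∧ r at some successor in {w}.
    At w: p ∧ r is false.
  So ◇(p ∧ r) is false at t.
Satisfying worlds: {u}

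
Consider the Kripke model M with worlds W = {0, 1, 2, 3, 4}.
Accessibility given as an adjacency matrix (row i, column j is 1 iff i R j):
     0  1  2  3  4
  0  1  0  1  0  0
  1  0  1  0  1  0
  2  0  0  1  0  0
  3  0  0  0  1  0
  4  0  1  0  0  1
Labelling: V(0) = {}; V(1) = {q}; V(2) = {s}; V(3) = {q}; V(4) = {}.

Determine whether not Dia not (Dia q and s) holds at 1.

No

At 1: Dia not (Dia q and s) is true, so not Dia not (Dia q and s) is false.
  At 1: Dia not (Dia q and s) requires not (Dia q and s) at some successor in {1, 3}.
    not (Dia q and s) holds at 1, so Dia not (Dia q and s) is true at 1.
      At 1: Dia q and s is false, so not (Dia q and s) is true.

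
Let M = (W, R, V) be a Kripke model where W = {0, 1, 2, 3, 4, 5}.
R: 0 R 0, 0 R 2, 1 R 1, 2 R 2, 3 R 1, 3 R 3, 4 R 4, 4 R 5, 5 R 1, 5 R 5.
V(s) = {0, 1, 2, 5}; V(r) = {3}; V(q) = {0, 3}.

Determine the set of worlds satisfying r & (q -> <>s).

3

Let φ = r & (q -> <>s). Evaluate φ at each world:
  0 (successors {0, 2}): φ is false.
  1 (successors {1}): φ is false.
  2 (successors {2}): φ is false.
  3 (successors {1, 3}): φ is true.
  4 (successors {4, 5}): φ is false.
  5 (successors {1, 5}): φ is false.
For instance, at 4:
  At 4: r is false, q -> <>s is true, so r & (q -> <>s) is false.
    At 4: q is false, <>s is true, so q -> <>s is true.
      At 4: <>s requires s at some successor in {4, 5}.
        s holds at 5, so <>s is true at 4.
Satisfying worlds: {3}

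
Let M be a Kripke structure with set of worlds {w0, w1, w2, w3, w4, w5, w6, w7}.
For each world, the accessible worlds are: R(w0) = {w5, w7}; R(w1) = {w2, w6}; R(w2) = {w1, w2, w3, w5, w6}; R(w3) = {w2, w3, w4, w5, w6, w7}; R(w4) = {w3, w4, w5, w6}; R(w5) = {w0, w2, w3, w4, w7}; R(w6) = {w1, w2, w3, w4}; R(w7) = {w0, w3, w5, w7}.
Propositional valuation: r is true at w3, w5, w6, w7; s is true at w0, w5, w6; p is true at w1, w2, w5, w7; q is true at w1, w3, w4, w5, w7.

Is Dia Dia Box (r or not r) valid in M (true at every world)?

Recall that Box ψ holds at a world iff ψ holds at every accessible world, and Dia ψ holds iff ψ holds at some accessible world.
Let φ = Dia Dia Box (r or not r). Evaluate φ at each world:
  w0 (successors {w5, w7}): φ is true.
  w1 (successors {w2, w6}): φ is true.
  w2 (successors {w1, w2, w3, w5, w6}): φ is true.
  w3 (successors {w2, w3, w4, w5, w6, w7}): φ is true.
  w4 (successors {w3, w4, w5, w6}): φ is true.
  w5 (successors {w0, w2, w3, w4, w7}): φ is true.
  w6 (successors {w1, w2, w3, w4}): φ is true.
  w7 (successors {w0, w3, w5, w7}): φ is true.
For instance, at w2:
  At w2: Dia Dia Box (r or not r) requires Dia Box (r or not r) at some successor in {w1, w2, w3, w5, w6}.
    Dia Box (r or not r) holds at w1, so Dia Dia Box (r or not r) is true at w2.
      At w1: Dia Box (r or not r) requires Box (r or not r) at some successor in {w2, w6}.
        Box (r or not r) holds at w2, so Dia Box (r or not r) is true at w1.

Yes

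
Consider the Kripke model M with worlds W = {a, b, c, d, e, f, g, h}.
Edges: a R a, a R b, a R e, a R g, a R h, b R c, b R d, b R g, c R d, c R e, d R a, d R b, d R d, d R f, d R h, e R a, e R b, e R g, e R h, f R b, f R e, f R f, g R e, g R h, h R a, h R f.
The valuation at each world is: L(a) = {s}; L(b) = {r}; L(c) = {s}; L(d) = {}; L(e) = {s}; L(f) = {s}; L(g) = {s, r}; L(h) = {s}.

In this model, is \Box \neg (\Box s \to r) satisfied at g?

At g: \Box \neg (\Box s \to r) requires \neg (\Box s \to r) at every successor {e, h}.
  \neg (\Box s \to r) fails at e, so \Box \neg (\Box s \to r) is false at g.
    At e: \Box s \to r is true, so \neg (\Box s \to r) is false.
      At e: \Box s is false, r is false, so \Box s \to r is true.

No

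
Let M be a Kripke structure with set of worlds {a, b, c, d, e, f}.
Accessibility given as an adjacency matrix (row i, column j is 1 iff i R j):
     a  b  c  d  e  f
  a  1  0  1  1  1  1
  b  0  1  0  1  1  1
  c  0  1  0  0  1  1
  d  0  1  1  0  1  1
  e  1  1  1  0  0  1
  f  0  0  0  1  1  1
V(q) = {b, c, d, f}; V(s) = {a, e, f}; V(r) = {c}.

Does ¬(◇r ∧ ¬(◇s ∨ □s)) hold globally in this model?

Recall that □ψ holds at a world iff ψ holds at every accessible world, and ◇ψ holds iff ψ holds at some accessible world.
Let φ = ¬(◇r ∧ ¬(◇s ∨ □s)). Evaluate φ at each world:
  a (successors {a, c, d, e, f}): φ is true.
  b (successors {b, d, e, f}): φ is true.
  c (successors {b, e, f}): φ is true.
  d (successors {b, c, e, f}): φ is true.
  e (successors {a, b, c, f}): φ is true.
  f (successors {d, e, f}): φ is true.
For instance, at b:
  At b: ◇r ∧ ¬(◇s ∨ □s) is false, so ¬(◇r ∧ ¬(◇s ∨ □s)) is true.
    At b: ◇r is false, ¬(◇s ∨ □s) is false, so ◇r ∧ ¬(◇s ∨ □s) is false.
      At b: ◇r requires r at some successor in {b, d, e, f}.
        At b: r is false.
        At d: r is false.
        At e: r is false.
        At f: r is false.
      So ◇r is false at b.
      At b: ◇s ∨ □s is true, so ¬(◇s ∨ □s) is false.

Yes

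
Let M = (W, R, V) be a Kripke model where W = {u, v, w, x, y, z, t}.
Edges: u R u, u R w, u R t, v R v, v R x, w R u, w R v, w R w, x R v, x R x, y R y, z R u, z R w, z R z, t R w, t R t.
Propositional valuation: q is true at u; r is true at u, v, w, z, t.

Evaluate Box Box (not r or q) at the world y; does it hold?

At y: Box Box (not r or q) requires Box (not r or q) at every successor {y}.
    At y: Box (not r or q) requires not r or q at every successor {y}.
      At y: not r or q is true.
    So Box (not r or q) is true at y.
So Box Box (not r or q) is true at y.

Yes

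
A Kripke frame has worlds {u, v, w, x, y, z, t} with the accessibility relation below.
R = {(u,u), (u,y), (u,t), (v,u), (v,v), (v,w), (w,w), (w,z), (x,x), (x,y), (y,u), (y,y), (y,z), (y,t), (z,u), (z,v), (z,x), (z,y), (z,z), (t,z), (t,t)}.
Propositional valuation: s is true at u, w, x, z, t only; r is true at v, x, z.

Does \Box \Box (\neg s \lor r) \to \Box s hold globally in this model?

Yes

Recall that \Box ψ holds at a world iff ψ holds at every accessible world, and \Diamond ψ holds iff ψ holds at some accessible world.
Let φ = \Box \Box (\neg s \lor r) \to \Box s. Evaluate φ at each world:
  u (successors {u, y, t}): φ is true.
  v (successors {u, v, w}): φ is true.
  w (successors {w, z}): φ is true.
  x (successors {x, y}): φ is true.
  y (successors {u, y, z, t}): φ is true.
  z (successors {u, v, x, y, z}): φ is true.
  t (successors {z, t}): φ is true.
For instance, at y:
  At y: \Box \Box (\neg s \lor r) is false, \Box s is false, so \Box \Box (\neg s \lor r) \to \Box s is true.
    At y: \Box \Box (\neg s \lor r) requires \Box (\neg s \lor r) at every successor {u, y, z, t}.
      \Box (\neg s \lor r) fails at u, so \Box \Box (\neg s \lor r) is false at y.
    At y: \Box s requires s at every successor {u, y, z, t}.
      s fails at y, so \Box s is false at y.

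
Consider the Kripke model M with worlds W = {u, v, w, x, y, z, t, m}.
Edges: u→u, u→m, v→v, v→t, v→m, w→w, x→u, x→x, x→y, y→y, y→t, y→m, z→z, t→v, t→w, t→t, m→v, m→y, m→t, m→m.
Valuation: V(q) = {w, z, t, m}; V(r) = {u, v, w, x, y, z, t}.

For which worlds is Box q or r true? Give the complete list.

Let φ = Box q or r. Evaluate φ at each world:
  u (successors {u, m}): φ is true.
  v (successors {v, t, m}): φ is true.
  w (successors {w}): φ is true.
  x (successors {u, x, y}): φ is true.
  y (successors {y, t, m}): φ is true.
  z (successors {z}): φ is true.
  t (successors {v, w, t}): φ is true.
  m (successors {v, y, t, m}): φ is false.
For instance, at m:
  At m: Box q is false, r is false, so Box q or r is false.
    At m: Box q requires q at every successor {v, y, t, m}.
      q fails at v, so Box q is false at m.
Satisfying worlds: {u, v, w, x, y, z, t}

u, v, w, x, y, z, t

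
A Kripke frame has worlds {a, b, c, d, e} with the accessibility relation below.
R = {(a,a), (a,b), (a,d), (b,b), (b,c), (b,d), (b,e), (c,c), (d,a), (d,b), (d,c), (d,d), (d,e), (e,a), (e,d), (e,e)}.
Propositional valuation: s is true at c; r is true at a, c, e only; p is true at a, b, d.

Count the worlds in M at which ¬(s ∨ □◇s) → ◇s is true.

3

Let φ = ¬(s ∨ □◇s) → ◇s. Evaluate φ at each world:
  a (successors {a, b, d}): φ is false.
  b (successors {b, c, d, e}): φ is true.
  c (successors {c}): φ is true.
  d (successors {a, b, c, d, e}): φ is true.
  e (successors {a, d, e}): φ is false.
For instance, at a:
  At a: ¬(s ∨ □◇s) is true, ◇s is false, so ¬(s ∨ □◇s) → ◇s is false.
    At a: s ∨ □◇s is false, so ¬(s ∨ □◇s) is true.
      At a: s is false, □◇s is false, so s ∨ □◇s is false.
    At a: ◇s requires s at some successor in {a, b, d}.
      At a: s is false.
      At b: s is false.
      At d: s is false.
    So ◇s is false at a.
Satisfying worlds: {b, c, d}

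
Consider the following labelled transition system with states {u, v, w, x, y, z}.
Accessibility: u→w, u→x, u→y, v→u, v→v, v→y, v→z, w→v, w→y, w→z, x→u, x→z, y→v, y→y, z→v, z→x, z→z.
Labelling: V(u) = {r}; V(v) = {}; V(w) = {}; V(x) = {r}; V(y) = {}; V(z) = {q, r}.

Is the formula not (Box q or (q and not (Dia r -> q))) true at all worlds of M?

Yes

Let φ = not (Box q or (q and not (Dia r -> q))). Evaluate φ at each world:
  u (successors {w, x, y}): φ is true.
  v (successors {u, v, y, z}): φ is true.
  w (successors {v, y, z}): φ is true.
  x (successors {u, z}): φ is true.
  y (successors {v, y}): φ is true.
  z (successors {v, x, z}): φ is true.
For instance, at x:
  At x: Box q or (q and not (Dia r -> q)) is false, so not (Box q or (q and not (Dia r -> q))) is true.
    At x: Box q is false, q and not (Dia r -> q) is false, so Box q or (q and not (Dia r -> q)) is false.
      At x: Box q requires q at every successor {u, z}.
        q fails at u, so Box q is false at x.
      At x: q is false, not (Dia r -> q) is true, so q and not (Dia r -> q) is false.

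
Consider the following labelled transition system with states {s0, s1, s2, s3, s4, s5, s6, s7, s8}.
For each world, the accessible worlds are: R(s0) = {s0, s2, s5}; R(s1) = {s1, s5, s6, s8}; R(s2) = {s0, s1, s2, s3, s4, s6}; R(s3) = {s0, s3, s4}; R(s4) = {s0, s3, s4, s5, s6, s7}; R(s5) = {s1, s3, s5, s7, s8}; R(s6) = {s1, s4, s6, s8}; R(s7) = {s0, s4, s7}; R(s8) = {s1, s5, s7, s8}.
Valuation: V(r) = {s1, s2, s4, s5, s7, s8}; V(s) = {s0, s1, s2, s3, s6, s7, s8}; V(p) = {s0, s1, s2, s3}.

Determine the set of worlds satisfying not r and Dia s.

Let φ = not r and Dia s. Evaluate φ at each world:
  s0 (successors {s0, s2, s5}): φ is true.
  s1 (successors {s1, s5, s6, s8}): φ is false.
  s2 (successors {s0, s1, s2, s3, s4, s6}): φ is false.
  s3 (successors {s0, s3, s4}): φ is true.
  s4 (successors {s0, s3, s4, s5, s6, s7}): φ is false.
  s5 (successors {s1, s3, s5, s7, s8}): φ is false.
  s6 (successors {s1, s4, s6, s8}): φ is true.
  s7 (successors {s0, s4, s7}): φ is false.
  s8 (successors {s1, s5, s7, s8}): φ is false.
For instance, at s8:
  At s8: not r is false, Dia s is true, so not r and Dia s is false.
    At s8: Dia s requires s at some successor in {s1, s5, s7, s8}.
      s holds at s1, so Dia s is true at s8.
Satisfying worlds: {s0, s3, s6}

s0, s3, s6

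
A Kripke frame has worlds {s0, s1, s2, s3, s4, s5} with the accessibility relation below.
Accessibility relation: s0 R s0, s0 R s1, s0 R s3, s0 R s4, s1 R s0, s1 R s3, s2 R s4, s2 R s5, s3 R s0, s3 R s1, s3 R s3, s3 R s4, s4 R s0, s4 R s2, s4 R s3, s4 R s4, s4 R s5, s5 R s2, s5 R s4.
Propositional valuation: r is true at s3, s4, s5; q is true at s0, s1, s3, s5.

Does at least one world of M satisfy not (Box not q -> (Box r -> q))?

Let φ = not (Box not q -> (Box r -> q)). Evaluate φ at each world:
  s0 (successors {s0, s1, s3, s4}): φ is false.
  s1 (successors {s0, s3}): φ is false.
  s2 (successors {s4, s5}): φ is false.
  s3 (successors {s0, s1, s3, s4}): φ is false.
  s4 (successors {s0, s2, s3, s4, s5}): φ is false.
  s5 (successors {s2, s4}): φ is false.
For instance, at s2:
  At s2: Box not q -> (Box r -> q) is true, so not (Box not q -> (Box r -> q)) is false.
    At s2: Box not q is false, Box r -> q is false, so Box not q -> (Box r -> q) is true.
      At s2: Box not q requires not q at every successor {s4, s5}.
        not q fails at s5, so Box not q is false at s2.
      At s2: Box r is true, q is false, so Box r -> q is false.

No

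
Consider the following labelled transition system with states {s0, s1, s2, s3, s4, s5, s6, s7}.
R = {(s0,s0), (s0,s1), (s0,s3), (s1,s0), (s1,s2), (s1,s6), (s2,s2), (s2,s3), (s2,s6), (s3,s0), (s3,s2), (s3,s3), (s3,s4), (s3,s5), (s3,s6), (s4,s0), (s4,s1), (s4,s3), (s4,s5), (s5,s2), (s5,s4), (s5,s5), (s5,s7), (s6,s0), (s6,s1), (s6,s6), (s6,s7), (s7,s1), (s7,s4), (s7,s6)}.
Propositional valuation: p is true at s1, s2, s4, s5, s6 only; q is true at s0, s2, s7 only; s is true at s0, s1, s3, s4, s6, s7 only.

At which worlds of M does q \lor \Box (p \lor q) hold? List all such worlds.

s0, s1, s2, s5, s6, s7

Let φ = q \lor \Box (p \lor q). Evaluate φ at each world:
  s0 (successors {s0, s1, s3}): φ is true.
  s1 (successors {s0, s2, s6}): φ is true.
  s2 (successors {s2, s3, s6}): φ is true.
  s3 (successors {s0, s2, s3, s4, s5, s6}): φ is false.
  s4 (successors {s0, s1, s3, s5}): φ is false.
  s5 (successors {s2, s4, s5, s7}): φ is true.
  s6 (successors {s0, s1, s6, s7}): φ is true.
  s7 (successors {s1, s4, s6}): φ is true.
For instance, at s3:
  At s3: q is false, \Box (p \lor q) is false, so q \lor \Box (p \lor q) is false.
    At s3: \Box (p \lor q) requires p \lor q at every successor {s0, s2, s3, s4, s5, s6}.
      p \lor q fails at s3, so \Box (p \lor q) is false at s3.
Satisfying worlds: {s0, s1, s2, s5, s6, s7}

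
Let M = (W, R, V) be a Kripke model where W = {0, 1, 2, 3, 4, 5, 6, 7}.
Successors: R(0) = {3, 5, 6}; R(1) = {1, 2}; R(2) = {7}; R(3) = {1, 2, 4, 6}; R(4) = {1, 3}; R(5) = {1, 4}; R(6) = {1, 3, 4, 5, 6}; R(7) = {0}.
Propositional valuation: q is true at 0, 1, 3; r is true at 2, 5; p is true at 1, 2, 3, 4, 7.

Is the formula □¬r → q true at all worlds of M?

No

Let φ = □¬r → q. Evaluate φ at each world:
  0 (successors {3, 5, 6}): φ is true.
  1 (successors {1, 2}): φ is true.
  2 (successors {7}): φ is false.
  3 (successors {1, 2, 4, 6}): φ is true.
  4 (successors {1, 3}): φ is false.
  5 (successors {1, 4}): φ is false.
  6 (successors {1, 3, 4, 5, 6}): φ is true.
  7 (successors {0}): φ is false.
Detail at 2 (counterexample):
  At 2: □¬r is true, q is false, so □¬r → q is false.
    At 2: □¬r requires ¬r at every successor {7}.
      At 7: ¬r is true.
    So □¬r is true at 2.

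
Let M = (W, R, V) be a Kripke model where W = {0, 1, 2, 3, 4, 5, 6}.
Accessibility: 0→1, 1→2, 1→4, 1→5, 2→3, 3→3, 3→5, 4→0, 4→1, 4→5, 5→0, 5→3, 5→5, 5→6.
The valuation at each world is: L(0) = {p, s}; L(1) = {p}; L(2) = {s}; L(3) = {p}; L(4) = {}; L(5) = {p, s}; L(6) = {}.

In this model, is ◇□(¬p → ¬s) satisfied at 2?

Yes

At 2: ◇□(¬p → ¬s) requires □(¬p → ¬s) at some successor in {3}.
  □(¬p → ¬s) holds at 3, so ◇□(¬p → ¬s) is true at 2.
    At 3: □(¬p → ¬s) requires ¬p → ¬s at every successor {3, 5}.
      At 3: ¬p → ¬s is true.
      At 5: ¬p → ¬s is true.
    So □(¬p → ¬s) is true at 3.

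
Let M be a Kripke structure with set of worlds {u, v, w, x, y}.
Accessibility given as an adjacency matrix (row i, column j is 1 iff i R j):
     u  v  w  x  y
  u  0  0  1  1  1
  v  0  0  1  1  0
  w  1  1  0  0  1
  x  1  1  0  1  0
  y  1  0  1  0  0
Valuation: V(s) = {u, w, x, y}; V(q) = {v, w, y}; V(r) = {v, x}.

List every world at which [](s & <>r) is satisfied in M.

Let φ = [](s & <>r). Evaluate φ at each world:
  u (successors {w, x, y}): φ is false.
  v (successors {w, x}): φ is true.
  w (successors {u, v, y}): φ is false.
  x (successors {u, v, x}): φ is false.
  y (successors {u, w}): φ is true.
For instance, at u:
  At u: [](s & <>r) requires s & <>r at every successor {w, x, y}.
    s & <>r fails at y, so [](s & <>r) is false at u.
      At y: s is true, <>r is false, so s & <>r is false.
Satisfying worlds: {v, y}

v, y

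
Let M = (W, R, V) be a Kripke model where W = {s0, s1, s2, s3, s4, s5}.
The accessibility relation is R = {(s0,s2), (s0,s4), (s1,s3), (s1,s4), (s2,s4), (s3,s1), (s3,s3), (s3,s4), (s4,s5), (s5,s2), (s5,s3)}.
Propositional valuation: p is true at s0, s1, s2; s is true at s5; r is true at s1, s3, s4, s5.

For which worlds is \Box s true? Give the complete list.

Let φ = \Box s. Evaluate φ at each world:
  s0 (successors {s2, s4}): φ is false.
  s1 (successors {s3, s4}): φ is false.
  s2 (successors {s4}): φ is false.
  s3 (successors {s1, s3, s4}): φ is false.
  s4 (successors {s5}): φ is true.
  s5 (successors {s2, s3}): φ is false.
For instance, at s5:
  At s5: \Box s requires s at every successor {s2, s3}.
    s fails at s2, so \Box s is false at s5.
Satisfying worlds: {s4}

s4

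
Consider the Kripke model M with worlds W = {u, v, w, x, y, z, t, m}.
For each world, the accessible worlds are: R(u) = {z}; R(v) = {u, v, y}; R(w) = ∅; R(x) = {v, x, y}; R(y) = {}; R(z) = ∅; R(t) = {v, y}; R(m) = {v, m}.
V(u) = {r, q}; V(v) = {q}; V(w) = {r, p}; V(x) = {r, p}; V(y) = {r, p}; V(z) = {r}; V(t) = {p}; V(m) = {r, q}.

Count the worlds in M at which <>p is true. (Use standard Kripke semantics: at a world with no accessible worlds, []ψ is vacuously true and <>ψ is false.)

3

Let φ = <>p. Evaluate φ at each world:
  u (successors {z}): φ is false.
  v (successors {u, v, y}): φ is true.
  w (successors ∅): φ is false.
  x (successors {v, x, y}): φ is true.
  y (successors ∅): φ is false.
  z (successors ∅): φ is false.
  t (successors {v, y}): φ is true.
  m (successors {v, m}): φ is false.
For instance, at x:
  At x: <>p requires p at some successor in {v, x, y}.
    p holds at x, so <>p is true at x.
Satisfying worlds: {v, x, t}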